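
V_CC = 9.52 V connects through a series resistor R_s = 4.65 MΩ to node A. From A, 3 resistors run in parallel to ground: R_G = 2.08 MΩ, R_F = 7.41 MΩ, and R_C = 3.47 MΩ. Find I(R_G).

Combine the parallel branches: R_p = (1/2.08 + 1/7.41 + 1/3.47)⁻¹ = 1.106 MΩ.
V_A by voltage divider: V_A = 9.52 × 1.106/(4.65 + 1.106) = 1.830 V.
I(R_G) = V_A / R_G = 1.830/2.08 = 0.8796 µA.
(Equivalently: I_total = 1.654 µA, then current-divider fraction G_k/ΣG = 0.5319.)

I ≈ 0.880 µA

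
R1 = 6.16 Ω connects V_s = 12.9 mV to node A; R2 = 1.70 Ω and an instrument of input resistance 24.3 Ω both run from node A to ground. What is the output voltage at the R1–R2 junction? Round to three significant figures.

The load sits in parallel with R2, giving an effective lower resistance R2' = R2·R_L/(R2+R_L) = 1.589 Ω.
Now apply the divider: V_out = 12.9 × 0.2050 = 2.645 mV.
(Unloaded it would be 2.79 mV; the load pulls it down.)

V_out ≈ 2.65 mV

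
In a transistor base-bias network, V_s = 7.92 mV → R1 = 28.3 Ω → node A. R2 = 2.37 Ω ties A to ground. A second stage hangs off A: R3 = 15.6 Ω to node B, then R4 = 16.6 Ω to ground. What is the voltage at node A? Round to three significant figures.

V_A ≈ 0.573 mV

Looking into the second stage from A: R3 + R4 = 32.20 Ω appears in parallel with R2.
Effective lower resistance at A: R2 ‖ 32.20 = 2.208 Ω.
So V_A = 7.92 × 0.07236 = 0.5731 mV.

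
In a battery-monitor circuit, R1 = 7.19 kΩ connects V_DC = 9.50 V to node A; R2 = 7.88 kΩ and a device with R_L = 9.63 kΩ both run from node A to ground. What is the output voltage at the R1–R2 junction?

V_out ≈ 3.57 V

First combine the lower leg with the load: R2 ‖ R_L = 4.334 kΩ.
Now apply the divider: V_out = 9.50 × 0.3761 = 3.573 V.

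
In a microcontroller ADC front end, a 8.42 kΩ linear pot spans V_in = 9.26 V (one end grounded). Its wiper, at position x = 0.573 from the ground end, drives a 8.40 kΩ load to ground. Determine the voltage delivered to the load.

V_out ≈ 4.26 V

The pot divides into 3.595 kΩ above the wiper and 4.825 kΩ below.
R_L loads the lower segment: effective lower R = 3.065 kΩ.
V_out = 9.26 × 3.065/(3.595 + 3.065) = 4.261 V.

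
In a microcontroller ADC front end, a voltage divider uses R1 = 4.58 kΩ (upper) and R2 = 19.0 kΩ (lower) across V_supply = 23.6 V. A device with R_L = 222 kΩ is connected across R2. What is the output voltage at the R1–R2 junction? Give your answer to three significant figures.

R2 ‖ R_L = (19.0 × 222)/(19.0 + 222) = 17.50 kΩ.
Voltage divider with the loaded lower leg: V_out = 23.6 × 17.50/(4.58 + 17.50) = 23.6 × 0.7926 = 18.71 V.

V_out ≈ 18.7 V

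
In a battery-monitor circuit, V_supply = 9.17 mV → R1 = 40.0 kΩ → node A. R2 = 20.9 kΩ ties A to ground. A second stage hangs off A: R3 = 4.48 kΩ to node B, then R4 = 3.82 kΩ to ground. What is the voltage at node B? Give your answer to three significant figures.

The second stage (R3 + R4 = 8.300 kΩ) loads node A in parallel with R2.
Effective lower resistance at A: R2 ‖ 8.300 = 5.941 kΩ.
V_A = 9.17 × 5.941/(40.0 + 5.941) = 1.186 mV.
Then the unloaded second divider: V_B = V_A × R4/(R3+R4) = 1.186 × 0.4602 = 0.5458 mV.

V_B ≈ 0.546 mV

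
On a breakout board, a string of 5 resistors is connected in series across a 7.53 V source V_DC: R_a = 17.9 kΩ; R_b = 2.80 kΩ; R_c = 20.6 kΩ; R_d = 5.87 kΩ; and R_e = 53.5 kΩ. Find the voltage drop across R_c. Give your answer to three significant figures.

Total series resistance ΣR = 17.9 + 2.80 + 20.6 + 5.87 + 53.5 = 100.7 kΩ.
By the voltage-divider rule, V = 7.53 × 20.60/100.7 = 1.541 V.

V ≈ 1.54 V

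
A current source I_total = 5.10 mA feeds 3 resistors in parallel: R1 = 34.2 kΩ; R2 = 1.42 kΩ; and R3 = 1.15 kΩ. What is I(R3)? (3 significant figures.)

I ≈ 2.77 mA

Conductances: ΣG = 1/34.2 + 1/1.42 + 1/1.15 = 1.603 (1/kΩ).
Current divider: I(R3) = I_total · G_k/ΣG = 5.10 × (0.8696/1.603) = 5.10 × 0.5425 = 2.766 mA.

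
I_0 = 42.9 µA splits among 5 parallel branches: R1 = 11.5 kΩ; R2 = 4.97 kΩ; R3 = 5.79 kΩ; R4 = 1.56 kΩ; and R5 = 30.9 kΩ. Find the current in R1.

ΣG = 1/11.5 + 1/4.97 + 1/5.79 + 1/1.56 + 1/30.9 = 1.134.
Current divider: I(R1) = I_0 · G_k/ΣG = 42.9 × (0.08696/1.134) = 42.9 × 0.07666 = 3.289 µA.

I ≈ 3.29 µA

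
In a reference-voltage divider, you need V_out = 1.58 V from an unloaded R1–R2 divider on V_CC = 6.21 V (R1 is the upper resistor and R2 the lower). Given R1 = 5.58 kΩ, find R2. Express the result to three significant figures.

R2 ≈ 1.90 kΩ

The divider ratio is R2/(R1+R2) = 1.58/6.21 = 0.2544.
Rearranging, R2 = R1·k/(1−k) = 5.58 × 0.3413 = 1.904 kΩ.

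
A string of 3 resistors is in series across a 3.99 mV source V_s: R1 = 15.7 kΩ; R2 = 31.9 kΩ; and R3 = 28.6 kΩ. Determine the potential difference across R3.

Series total: ΣR = 15.7 + 31.9 + 28.6 = 76.20 kΩ.
By the voltage-divider rule, V = 3.99 × 28.60/76.20 = 1.498 mV.

V ≈ 1.50 mV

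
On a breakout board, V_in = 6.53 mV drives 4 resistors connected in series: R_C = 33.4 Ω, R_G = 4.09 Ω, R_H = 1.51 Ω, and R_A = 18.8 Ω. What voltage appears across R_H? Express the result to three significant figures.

ΣR = 33.4 + 4.09 + 1.51 + 18.8 = 57.80 Ω.
By the voltage-divider rule, V = 6.53 × 1.510/57.80 = 0.1706 mV.

V ≈ 0.171 mV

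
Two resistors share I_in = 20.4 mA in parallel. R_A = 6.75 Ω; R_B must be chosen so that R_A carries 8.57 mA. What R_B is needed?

R_B ≈ 4.89 Ω

Two-branch current divider: I_A = I_in · R_B/(R_A + R_B).
With f = 0.4201, R_B = R_A · f/(1−f) = 6.75 × 0.7244 = 4.890 Ω.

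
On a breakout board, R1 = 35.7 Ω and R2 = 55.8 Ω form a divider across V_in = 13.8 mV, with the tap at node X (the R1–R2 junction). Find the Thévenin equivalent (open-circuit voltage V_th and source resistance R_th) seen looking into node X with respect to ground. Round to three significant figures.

V_th ≈ 8.42 mV, R_th ≈ 21.8 Ω

V_th is the unloaded tap voltage: V_in · R2/(R1+R2) = 13.8 × 0.6098 = 8.416 mV.
Zeroing V_in shorts the top of R1 to ground, so R_th = R1 ‖ R2 = 21.77 Ω.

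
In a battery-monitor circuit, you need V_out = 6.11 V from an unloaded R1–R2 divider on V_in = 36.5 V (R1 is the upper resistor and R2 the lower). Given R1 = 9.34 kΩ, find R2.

The divider ratio is R2/(R1+R2) = 6.11/36.5 = 0.1674.
Rearranging, R2 = R1·k/(1−k) = 9.34 × 0.2011 = 1.878 kΩ.

R2 ≈ 1.88 kΩ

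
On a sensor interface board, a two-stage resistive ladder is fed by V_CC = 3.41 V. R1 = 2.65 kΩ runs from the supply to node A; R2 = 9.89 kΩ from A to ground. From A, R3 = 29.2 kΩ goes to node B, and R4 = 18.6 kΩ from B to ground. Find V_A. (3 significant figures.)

V_A ≈ 2.58 V

Node A sees R2 in parallel with the series input of stage 2, R3 + R4 = 47.80 kΩ.
R2 ‖ (R3+R4) = 8.195 kΩ.
First divider: V_A = V_CC · 8.195/(2.65 + 8.195) = 2.577 V.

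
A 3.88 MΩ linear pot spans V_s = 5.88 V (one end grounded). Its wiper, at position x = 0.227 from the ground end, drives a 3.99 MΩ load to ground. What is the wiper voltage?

V_out ≈ 1.14 V

The pot divides into 2.999 MΩ above the wiper and 0.8808 MΩ below.
(x·R_p) ‖ R_L = 0.7215 MΩ.
V_out = 5.88 × 0.7215/(2.999 + 0.7215) = 1.140 V.
(Unloaded: V_out = x·V_s = 1.33 V.)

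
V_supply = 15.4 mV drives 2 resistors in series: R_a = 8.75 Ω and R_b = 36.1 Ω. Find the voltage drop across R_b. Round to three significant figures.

ΣR = 8.75 + 36.1 = 44.85 Ω.
By the voltage-divider rule, V = 15.4 × 36.10/44.85 = 12.40 mV.

V ≈ 12.4 mV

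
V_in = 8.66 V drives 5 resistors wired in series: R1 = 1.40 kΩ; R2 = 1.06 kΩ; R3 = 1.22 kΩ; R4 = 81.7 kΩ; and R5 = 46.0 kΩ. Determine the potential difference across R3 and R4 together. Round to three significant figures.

Series total: ΣR = 1.40 + 1.06 + 1.22 + 81.7 + 46.0 = 131.4 kΩ.
R_{R3..R4} = 1.22 + 81.7 = 82.92 kΩ.
V = V_in · R/ΣR = 8.66 × 0.6311 = 5.466 V.

V ≈ 5.47 V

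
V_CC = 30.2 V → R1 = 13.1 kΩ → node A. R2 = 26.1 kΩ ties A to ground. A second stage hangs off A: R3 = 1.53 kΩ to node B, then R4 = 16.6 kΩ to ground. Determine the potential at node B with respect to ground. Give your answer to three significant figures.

Node A sees R2 in parallel with the series input of stage 2, R3 + R4 = 18.13 kΩ.
R2 ‖ (R3+R4) = 10.70 kΩ.
V_A = 30.2 × 10.70/(13.1 + 10.70) = 13.58 V.
V_B = V_A × 0.9156 = 12.43 V.

V_B ≈ 12.4 V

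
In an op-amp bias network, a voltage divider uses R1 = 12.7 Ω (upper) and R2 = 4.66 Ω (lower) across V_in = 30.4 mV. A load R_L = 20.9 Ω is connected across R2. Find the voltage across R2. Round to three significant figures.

R2 ‖ R_L = (4.66 × 20.9)/(4.66 + 20.9) = 3.810 Ω.
Voltage divider with the loaded lower leg: V_out = 30.4 × 3.810/(12.7 + 3.810) = 30.4 × 0.2308 = 7.016 mV.
(Unloaded it would be 8.16 mV; the load pulls it down.)

V_out ≈ 7.02 mV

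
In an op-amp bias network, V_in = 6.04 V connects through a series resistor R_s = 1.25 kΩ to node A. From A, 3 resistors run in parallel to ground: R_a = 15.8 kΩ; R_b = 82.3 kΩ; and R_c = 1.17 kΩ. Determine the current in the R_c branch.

I ≈ 2.39 mA

Equivalent of the parallel group: R_p = 1.075 kΩ.
V_A by voltage divider: V_A = 6.04 × 1.075/(1.25 + 1.075) = 2.793 V.
Branch current I = V_A/R_c = 2.793/1.17 = 2.387 mA.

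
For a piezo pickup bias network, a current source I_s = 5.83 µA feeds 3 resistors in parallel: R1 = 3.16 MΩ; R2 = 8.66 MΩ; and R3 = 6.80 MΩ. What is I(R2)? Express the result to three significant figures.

I ≈ 1.16 µA

Conductances: ΣG = 1/3.16 + 1/8.66 + 1/6.80 = 0.5790 (1/MΩ).
Current divider: I(R2) = I_s · G_k/ΣG = 5.83 × (0.1155/0.5790) = 5.83 × 0.1994 = 1.163 µA.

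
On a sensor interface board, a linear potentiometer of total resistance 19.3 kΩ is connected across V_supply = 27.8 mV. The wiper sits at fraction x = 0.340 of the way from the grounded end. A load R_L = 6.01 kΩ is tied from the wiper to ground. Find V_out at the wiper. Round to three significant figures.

Split the track: R_lower = x·R_p = 6.562 kΩ, R_upper = (1−x)·R_p = 12.74 kΩ.
(x·R_p) ‖ R_L = 3.137 kΩ.
Then V_out = V_supply · 3.137/(12.74 + 3.137) = 5.493 mV.

V_out ≈ 5.49 mV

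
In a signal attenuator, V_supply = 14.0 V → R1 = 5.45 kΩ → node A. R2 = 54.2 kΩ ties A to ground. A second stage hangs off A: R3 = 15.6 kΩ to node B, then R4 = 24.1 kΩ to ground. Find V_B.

Node A sees R2 in parallel with the series input of stage 2, R3 + R4 = 39.70 kΩ.
R2 ‖ (R3+R4) = 22.92 kΩ.
So V_A = 14.0 × 0.8079 = 11.31 V.
Then the unloaded second divider: V_B = V_A × R4/(R3+R4) = 11.31 × 0.6071 = 6.866 V.

V_B ≈ 6.87 V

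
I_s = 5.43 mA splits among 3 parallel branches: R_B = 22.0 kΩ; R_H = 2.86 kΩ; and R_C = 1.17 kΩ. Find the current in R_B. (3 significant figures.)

I ≈ 0.197 mA

Total conductance ΣG = 1/22.0 + 1/2.86 + 1/1.17 = 1.250 (units of 1/kΩ).
By the current-divider rule, I = I_s · G_k/ΣG = 5.43 × 0.03637 = 0.1975 mA.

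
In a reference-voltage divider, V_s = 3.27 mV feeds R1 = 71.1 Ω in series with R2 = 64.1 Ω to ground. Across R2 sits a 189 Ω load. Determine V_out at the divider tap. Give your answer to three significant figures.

V_out ≈ 1.32 mV

R2 ‖ R_L = (64.1 × 189)/(64.1 + 189) = 47.87 Ω.
Voltage divider with the loaded lower leg: V_out = 3.27 × 47.87/(71.1 + 47.87) = 3.27 × 0.4024 = 1.316 mV.
(Unloaded it would be 1.55 mV; the load pulls it down.)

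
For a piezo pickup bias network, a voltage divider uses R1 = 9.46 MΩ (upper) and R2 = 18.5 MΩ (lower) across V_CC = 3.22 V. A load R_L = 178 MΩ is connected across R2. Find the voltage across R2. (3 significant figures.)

V_out ≈ 2.06 V

First combine the lower leg with the load: R2 ‖ R_L = 16.76 MΩ.
Then V_out = V_CC · R2'/(R1 + R2') = 3.22 × 16.76/26.22 = 2.058 V.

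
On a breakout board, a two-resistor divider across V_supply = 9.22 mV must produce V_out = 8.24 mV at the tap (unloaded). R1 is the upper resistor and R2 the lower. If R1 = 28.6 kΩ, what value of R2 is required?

The divider ratio is R2/(R1+R2) = 8.24/9.22 = 0.8937.
R2 = R1 · 0.8937/(1 − 0.8937) = 240.5 kΩ.

R2 ≈ 240 kΩ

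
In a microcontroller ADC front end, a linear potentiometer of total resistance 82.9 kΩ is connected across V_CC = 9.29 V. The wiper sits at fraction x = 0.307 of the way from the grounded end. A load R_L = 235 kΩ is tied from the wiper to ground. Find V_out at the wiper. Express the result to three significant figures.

The pot divides into 57.45 kΩ above the wiper and 25.45 kΩ below.
R_L loads the lower segment: effective lower R = 22.96 kΩ.
Loaded-divider output: V_out = 9.29 × 0.2856 = 2.653 V.

V_out ≈ 2.65 V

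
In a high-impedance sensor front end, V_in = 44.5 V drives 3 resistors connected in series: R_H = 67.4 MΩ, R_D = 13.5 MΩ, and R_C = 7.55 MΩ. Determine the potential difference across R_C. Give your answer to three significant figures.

V ≈ 3.80 V

Total series resistance ΣR = 67.4 + 13.5 + 7.55 = 88.45 MΩ.
By the voltage-divider rule, V = 44.5 × 7.550/88.45 = 3.798 V.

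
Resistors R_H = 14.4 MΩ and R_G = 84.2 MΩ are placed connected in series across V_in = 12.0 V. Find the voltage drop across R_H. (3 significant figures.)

V ≈ 1.75 V

ΣR = 14.4 + 84.2 = 98.60 MΩ.
By the voltage-divider rule, V = 12.0 × 14.40/98.60 = 1.753 V.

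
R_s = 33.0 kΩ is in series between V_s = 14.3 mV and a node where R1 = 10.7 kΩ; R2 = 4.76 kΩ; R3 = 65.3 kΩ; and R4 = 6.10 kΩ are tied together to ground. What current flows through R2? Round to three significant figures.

I ≈ 0.177 µA

Combine the parallel branches: R_p = (1/10.7 + 1/4.76 + 1/65.3 + 1/6.10)⁻¹ = 2.071 kΩ.
Node voltage V_A = V_s · R_p/(R_s + R_p) = 14.3 × 0.05906 = 0.8446 mV.
I(R2) = V_A / R2 = 0.8446/4.76 = 0.1774 µA.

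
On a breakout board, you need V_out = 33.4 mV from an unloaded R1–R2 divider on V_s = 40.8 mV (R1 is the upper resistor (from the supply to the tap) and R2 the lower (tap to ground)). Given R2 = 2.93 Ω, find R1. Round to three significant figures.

R1 ≈ 0.649 Ω

V_out/V_s = R2/(R1+R2) = 0.8186.
Rearranging, R1 = R2·(1−k)/k = 2.93 × 0.2216 = 0.6492 Ω.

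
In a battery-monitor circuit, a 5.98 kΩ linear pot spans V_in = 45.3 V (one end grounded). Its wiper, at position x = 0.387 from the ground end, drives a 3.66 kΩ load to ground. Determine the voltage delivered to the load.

V_out ≈ 12.6 V

Split the track: R_lower = x·R_p = 2.314 kΩ, R_upper = (1−x)·R_p = 3.666 kΩ.
Lower segment in parallel with the load: 2.314 ‖ 3.66 = 1.418 kΩ.
Loaded-divider output: V_out = 45.3 × 0.2789 = 12.63 V.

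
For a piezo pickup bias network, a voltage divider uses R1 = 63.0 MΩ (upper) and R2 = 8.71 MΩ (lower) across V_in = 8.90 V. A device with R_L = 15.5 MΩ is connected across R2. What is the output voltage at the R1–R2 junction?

V_out ≈ 0.724 V

First combine the lower leg with the load: R2 ‖ R_L = 5.576 MΩ.
Now apply the divider: V_out = 8.90 × 0.08132 = 0.7237 V.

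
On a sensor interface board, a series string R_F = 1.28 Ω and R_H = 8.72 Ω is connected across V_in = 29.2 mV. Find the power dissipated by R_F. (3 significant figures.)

Series current I = V_in/ΣR = 29.2/10.00 = 2.920 mA.
P(R_F) = I²·R_F = (2.920)² × 1.28 = 10.91 µW.

P ≈ 10.9 µW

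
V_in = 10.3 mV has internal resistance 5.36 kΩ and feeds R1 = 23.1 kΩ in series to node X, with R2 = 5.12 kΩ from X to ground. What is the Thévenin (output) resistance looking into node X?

R1' = 5.36 + 23.1 = 28.46 kΩ (source resistance + R1).
Looking into X with the source shorted: R_th = R1'·R2/(R1'+R2) = 28.46 × 5.12/33.58 = 4.339 kΩ.

R_th ≈ 4.34 kΩ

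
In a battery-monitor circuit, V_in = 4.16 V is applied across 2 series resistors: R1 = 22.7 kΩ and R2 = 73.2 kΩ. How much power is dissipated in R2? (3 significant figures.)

P ≈ 0.138 mW

ΣR = 95.90 kΩ → I = 4.16/95.90 = 0.04338 mA.
V(R2) = I·R = 3.175 V; P = V·I = 3.175 × 0.04338 = 0.1377 mW.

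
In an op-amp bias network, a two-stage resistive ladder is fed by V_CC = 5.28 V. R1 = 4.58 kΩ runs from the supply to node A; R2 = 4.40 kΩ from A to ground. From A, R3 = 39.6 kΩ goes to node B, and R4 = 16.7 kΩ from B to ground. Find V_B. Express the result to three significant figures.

V_B ≈ 0.738 V

Looking into the second stage from A: R3 + R4 = 56.30 kΩ appears in parallel with R2.
Effective lower resistance at A: R2 ‖ 56.30 = 4.081 kΩ.
First divider: V_A = V_CC · 4.081/(4.58 + 4.081) = 2.488 V.
Then the unloaded second divider: V_B = V_A × R4/(R3+R4) = 2.488 × 0.2966 = 0.7380 V.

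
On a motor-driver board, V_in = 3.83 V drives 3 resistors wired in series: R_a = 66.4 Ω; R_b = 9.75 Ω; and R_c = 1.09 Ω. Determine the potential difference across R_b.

ΣR = 66.4 + 9.75 + 1.09 = 77.24 Ω.
By the voltage-divider rule, V = 3.83 × 9.750/77.24 = 0.4835 V.

V ≈ 0.483 V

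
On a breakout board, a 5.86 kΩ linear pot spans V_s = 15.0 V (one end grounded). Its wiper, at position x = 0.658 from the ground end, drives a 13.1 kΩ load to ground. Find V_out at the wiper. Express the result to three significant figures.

V_out ≈ 8.97 V

The pot divides into 2.004 kΩ above the wiper and 3.856 kΩ below.
Lower segment in parallel with the load: 3.856 ‖ 13.1 = 2.979 kΩ.
Then V_out = V_s · 2.979/(2.004 + 2.979) = 8.967 V.
(Unloaded: V_out = x·V_s = 9.87 V.)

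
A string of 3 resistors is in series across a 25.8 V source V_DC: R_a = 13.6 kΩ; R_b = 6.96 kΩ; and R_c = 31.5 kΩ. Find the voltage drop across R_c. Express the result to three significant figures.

Total series resistance ΣR = 13.6 + 6.96 + 31.5 = 52.06 kΩ.
By the voltage-divider rule, V = 25.8 × 31.50/52.06 = 15.61 V.

V ≈ 15.6 V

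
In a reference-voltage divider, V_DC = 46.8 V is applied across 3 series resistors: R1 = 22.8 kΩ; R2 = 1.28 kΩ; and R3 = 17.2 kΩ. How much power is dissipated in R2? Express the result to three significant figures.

P ≈ 1.65 mW

Series current I = V_DC/ΣR = 46.8/41.28 = 1.134 mA.
V(R2) = I·R = 1.451 V; P = V·I = 1.451 × 1.134 = 1.645 mW.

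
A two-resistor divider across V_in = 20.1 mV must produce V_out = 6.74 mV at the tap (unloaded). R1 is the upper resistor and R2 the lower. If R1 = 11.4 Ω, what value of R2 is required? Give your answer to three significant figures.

R2 ≈ 5.75 Ω

Required fraction k = V_out/V_in = 0.3353.
So R2 = R1 · V_out/(V_in − V_out) = 11.4 × 6.74/(20.1 − 6.74) = 11.4 × 0.5045 = 5.751 Ω.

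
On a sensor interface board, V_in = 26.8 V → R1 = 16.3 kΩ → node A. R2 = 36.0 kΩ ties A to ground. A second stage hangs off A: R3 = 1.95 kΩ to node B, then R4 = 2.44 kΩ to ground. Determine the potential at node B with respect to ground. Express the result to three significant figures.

V_B ≈ 2.88 V

Node A sees R2 in parallel with the series input of stage 2, R3 + R4 = 4.390 kΩ.
Effective lower resistance at A: R2 ‖ 4.390 = 3.913 kΩ.
First divider: V_A = V_in · 3.913/(16.3 + 3.913) = 5.188 V.
V_B = V_A × 0.5558 = 2.884 V.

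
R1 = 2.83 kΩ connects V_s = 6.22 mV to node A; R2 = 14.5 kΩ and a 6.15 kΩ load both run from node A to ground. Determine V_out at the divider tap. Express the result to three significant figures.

V_out ≈ 3.76 mV

The load sits in parallel with R2, giving an effective lower resistance R2' = R2·R_L/(R2+R_L) = 4.318 kΩ.
Now apply the divider: V_out = 6.22 × 0.6041 = 3.758 mV.
(Unloaded it would be 5.20 mV; the load pulls it down.)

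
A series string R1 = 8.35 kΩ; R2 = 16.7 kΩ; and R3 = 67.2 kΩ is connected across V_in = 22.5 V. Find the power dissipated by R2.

The common current is I = 22.5/92.25 = 0.2439 mA.
V(R2) = I·R = 4.073 V; P = V·I = 4.073 × 0.2439 = 0.9935 mW.

P ≈ 0.993 mW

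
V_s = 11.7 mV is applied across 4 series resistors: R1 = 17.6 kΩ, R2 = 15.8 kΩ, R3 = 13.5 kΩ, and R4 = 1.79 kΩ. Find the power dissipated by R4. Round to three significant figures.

Series current I = V_s/ΣR = 11.7/48.69 = 0.2403 µA.
P = I²R = 0.05774 × 1.79 = 0.1034 nW.

P ≈ 0.103 nW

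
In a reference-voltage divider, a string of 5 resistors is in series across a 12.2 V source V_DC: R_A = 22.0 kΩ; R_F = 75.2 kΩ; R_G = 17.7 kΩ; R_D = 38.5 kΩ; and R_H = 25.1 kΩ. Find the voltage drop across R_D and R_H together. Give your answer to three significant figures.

ΣR = 22.0 + 75.2 + 17.7 + 38.5 + 25.1 = 178.5 kΩ.
R_{R_D..R_H} = 38.5 + 25.1 = 63.60 kΩ.
Voltage divider: V = V_DC · (63.60 / 178.5) = 12.2 × 0.3563 = 4.347 V.

V ≈ 4.35 V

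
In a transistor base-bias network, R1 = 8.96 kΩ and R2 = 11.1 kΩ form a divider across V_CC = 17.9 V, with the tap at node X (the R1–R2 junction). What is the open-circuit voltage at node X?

V_th is the unloaded tap voltage: V_CC · R2/(R1+R2) = 17.9 × 0.5533 = 9.905 V.

V_th ≈ 9.90 V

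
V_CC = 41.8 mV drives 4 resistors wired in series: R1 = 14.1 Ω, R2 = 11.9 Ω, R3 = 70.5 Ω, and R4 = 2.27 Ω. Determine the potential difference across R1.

Series total: ΣR = 14.1 + 11.9 + 70.5 + 2.27 = 98.77 Ω.
V = V_CC · R/ΣR = 41.8 × 0.1428 = 5.967 mV.

V ≈ 5.97 mV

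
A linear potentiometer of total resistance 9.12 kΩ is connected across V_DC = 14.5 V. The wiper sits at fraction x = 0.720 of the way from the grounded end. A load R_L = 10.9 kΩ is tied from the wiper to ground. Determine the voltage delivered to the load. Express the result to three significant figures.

Lower segment x·R_p = 6.566 kΩ; upper segment (1−x)·R_p = 2.554 kΩ.
(x·R_p) ‖ R_L = 4.098 kΩ.
Loaded-divider output: V_out = 14.5 × 0.6161 = 8.933 V.
(Unloaded: V_out = x·V_DC = 10.4 V.)

V_out ≈ 8.93 V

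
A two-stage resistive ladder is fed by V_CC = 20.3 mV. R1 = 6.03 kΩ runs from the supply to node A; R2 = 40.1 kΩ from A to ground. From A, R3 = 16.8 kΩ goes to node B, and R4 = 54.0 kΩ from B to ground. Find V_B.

V_B ≈ 12.5 mV

The second stage (R3 + R4 = 70.80 kΩ) loads node A in parallel with R2.
R2 ‖ (R3+R4) = 25.60 kΩ.
First divider: V_A = V_CC · 25.60/(6.03 + 25.60) = 16.43 mV.
V_B = V_A × 0.7627 = 12.53 mV.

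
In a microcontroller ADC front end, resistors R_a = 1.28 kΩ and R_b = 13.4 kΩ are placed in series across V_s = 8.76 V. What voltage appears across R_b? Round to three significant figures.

V ≈ 8.00 V

Series total: ΣR = 1.28 + 13.4 = 14.68 kΩ.
V = V_s · R/ΣR = 8.76 × 0.9128 = 7.996 V.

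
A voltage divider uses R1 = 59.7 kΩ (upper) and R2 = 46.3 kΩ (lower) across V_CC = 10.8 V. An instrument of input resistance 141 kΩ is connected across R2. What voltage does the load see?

The load sits in parallel with R2, giving an effective lower resistance R2' = R2·R_L/(R2+R_L) = 34.85 kΩ.
Then V_out = V_CC · R2'/(R1 + R2') = 10.8 × 34.85/94.55 = 3.981 V.

V_out ≈ 3.98 V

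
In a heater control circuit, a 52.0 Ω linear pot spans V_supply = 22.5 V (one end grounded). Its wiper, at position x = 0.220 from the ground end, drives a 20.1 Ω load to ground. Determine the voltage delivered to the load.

V_out ≈ 3.43 V

The pot divides into 40.56 Ω above the wiper and 11.44 Ω below.
R_L loads the lower segment: effective lower R = 7.291 Ω.
V_out = 22.5 × 7.291/(40.56 + 7.291) = 3.428 V.
(Unloaded: V_out = x·V_supply = 4.95 V.)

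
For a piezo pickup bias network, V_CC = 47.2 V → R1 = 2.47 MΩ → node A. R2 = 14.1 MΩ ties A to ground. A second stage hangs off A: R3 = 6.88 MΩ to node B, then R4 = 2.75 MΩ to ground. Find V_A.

Looking into the second stage from A: R3 + R4 = 9.630 MΩ appears in parallel with R2.
Effective lower resistance at A: R2 ‖ 9.630 = 5.722 MΩ.
V_A = 47.2 × 5.722/(2.47 + 5.722) = 32.97 V.

V_A ≈ 33.0 V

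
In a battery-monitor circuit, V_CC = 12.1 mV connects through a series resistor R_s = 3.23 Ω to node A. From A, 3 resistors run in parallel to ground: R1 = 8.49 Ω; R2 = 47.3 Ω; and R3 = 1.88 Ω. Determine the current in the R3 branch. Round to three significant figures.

I ≈ 2.03 mA

Equivalent of the parallel group: R_p = 1.491 Ω.
V_A = 12.1 × 1.491/4.721 = 3.821 mV.
Branch current I = V_A/R3 = 3.821/1.88 = 2.032 mA.
(Equivalently: I_total = 2.563 mA, then current-divider fraction G_k/ΣG = 0.7929.)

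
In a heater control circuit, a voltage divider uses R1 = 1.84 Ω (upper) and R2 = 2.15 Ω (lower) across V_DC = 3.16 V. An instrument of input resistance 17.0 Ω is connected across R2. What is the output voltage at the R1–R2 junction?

V_out ≈ 1.61 V

The load sits in parallel with R2, giving an effective lower resistance R2' = R2·R_L/(R2+R_L) = 1.909 Ω.
Voltage divider with the loaded lower leg: V_out = 3.16 × 1.909/(1.84 + 1.909) = 3.16 × 0.5092 = 1.609 V.
(Unloaded it would be 1.70 V; the load pulls it down.)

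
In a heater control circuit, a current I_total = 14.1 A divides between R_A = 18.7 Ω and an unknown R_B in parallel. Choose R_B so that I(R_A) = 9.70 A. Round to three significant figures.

The fraction through R_A equals R_B/(R_A+R_B).
9.70/14.1 = R_B/(R_A + R_B) → R_B = R_A · (0.6879)/(1 − 0.6879) = 18.7 × 2.205 = 41.22 Ω.

R_B ≈ 41.2 Ω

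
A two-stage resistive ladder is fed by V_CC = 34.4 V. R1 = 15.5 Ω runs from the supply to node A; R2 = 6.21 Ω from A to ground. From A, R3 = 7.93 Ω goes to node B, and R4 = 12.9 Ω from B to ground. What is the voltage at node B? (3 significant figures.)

Looking into the second stage from A: R3 + R4 = 20.83 Ω appears in parallel with R2.
Effective lower resistance at A: R2 ‖ 20.83 = 4.784 Ω.
V_A = 34.4 × 4.784/(15.5 + 4.784) = 8.113 V.
V_B = V_A × 0.6193 = 5.024 V.

V_B ≈ 5.02 V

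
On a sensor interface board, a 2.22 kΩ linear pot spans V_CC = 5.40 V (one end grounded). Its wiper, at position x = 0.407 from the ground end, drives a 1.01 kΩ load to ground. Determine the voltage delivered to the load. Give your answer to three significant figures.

The pot divides into 1.316 kΩ above the wiper and 0.9035 kΩ below.
R_L loads the lower segment: effective lower R = 0.4769 kΩ.
Loaded-divider output: V_out = 5.40 × 0.2659 = 1.436 V.
(Unloaded: V_out = x·V_CC = 2.20 V.)

V_out ≈ 1.44 V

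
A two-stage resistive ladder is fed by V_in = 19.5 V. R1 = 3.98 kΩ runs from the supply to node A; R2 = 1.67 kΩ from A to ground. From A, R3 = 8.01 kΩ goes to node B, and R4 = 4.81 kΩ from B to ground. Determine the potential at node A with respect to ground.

Looking into the second stage from A: R3 + R4 = 12.82 kΩ appears in parallel with R2.
R2 ‖ (R3+R4) = 1.478 kΩ.
So V_A = 19.5 × 0.2707 = 5.279 V.

V_A ≈ 5.28 V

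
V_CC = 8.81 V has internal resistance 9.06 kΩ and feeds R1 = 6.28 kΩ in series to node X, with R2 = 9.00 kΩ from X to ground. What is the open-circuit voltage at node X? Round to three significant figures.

V_th ≈ 3.26 V

R1' = 9.06 + 6.28 = 15.34 kΩ (source resistance + R1).
V_th is the unloaded tap voltage: V_CC · R2/(R1'+R2) = 8.81 × 0.3698 = 3.258 V.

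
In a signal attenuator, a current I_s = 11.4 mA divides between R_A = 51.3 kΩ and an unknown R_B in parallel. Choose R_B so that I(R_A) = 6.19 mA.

The fraction through R_A equals R_B/(R_A+R_B).
6.19/11.4 = R_B/(R_A + R_B) → R_B = R_A · (0.5430)/(1 − 0.5430) = 51.3 × 1.188 = 60.95 kΩ.

R_B ≈ 60.9 kΩ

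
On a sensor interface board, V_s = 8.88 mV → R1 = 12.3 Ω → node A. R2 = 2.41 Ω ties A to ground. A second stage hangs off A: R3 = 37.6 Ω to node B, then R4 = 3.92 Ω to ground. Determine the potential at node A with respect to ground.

V_A ≈ 1.39 mV

The second stage (R3 + R4 = 41.52 Ω) loads node A in parallel with R2.
R2 ‖ (R3+R4) = 2.278 Ω.
V_A = 8.88 × 2.278/(12.3 + 2.278) = 1.388 mV.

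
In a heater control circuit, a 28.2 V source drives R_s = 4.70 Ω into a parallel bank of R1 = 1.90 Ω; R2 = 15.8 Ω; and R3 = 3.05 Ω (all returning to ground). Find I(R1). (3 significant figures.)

I ≈ 2.79 A

Parallel bank: R_p = 1/(1/1.90 + 1/15.8 + 1/3.05) = 1.090 Ω.
V_A by voltage divider: V_A = 28.2 × 1.090/(4.70 + 1.090) = 5.309 V.
I(R1) = V_A / R1 = 5.309/1.90 = 2.794 A.
(Equivalently: I_total = 4.871 A, then current-divider fraction G_k/ΣG = 0.5737.)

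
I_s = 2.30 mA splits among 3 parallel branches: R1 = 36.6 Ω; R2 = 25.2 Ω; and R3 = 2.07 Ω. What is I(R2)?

Conductances: ΣG = 1/36.6 + 1/25.2 + 1/2.07 = 0.5501 (1/Ω).
By the current-divider rule, I = I_s · G_k/ΣG = 2.30 × 0.07214 = 0.1659 mA.

I ≈ 0.166 mA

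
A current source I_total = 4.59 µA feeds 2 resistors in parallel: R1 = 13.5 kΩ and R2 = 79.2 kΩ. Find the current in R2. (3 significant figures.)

For two parallel branches, I_k = I_total · (other R)/(sum of R).
I(R2) = 4.59 × 13.5/(13.5 + 79.2) = 4.59 × 0.1456 = 0.6684 µA.

I ≈ 0.668 µA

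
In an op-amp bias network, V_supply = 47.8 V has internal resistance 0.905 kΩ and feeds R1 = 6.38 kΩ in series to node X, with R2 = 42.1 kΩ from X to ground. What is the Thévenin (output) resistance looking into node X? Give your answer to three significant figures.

R1' = 0.905 + 6.38 = 7.285 kΩ (source resistance + R1).
Zeroing V_supply shorts the top of R1' to ground, so R_th = R1' ‖ R2 = 6.210 kΩ.

R_th ≈ 6.21 kΩ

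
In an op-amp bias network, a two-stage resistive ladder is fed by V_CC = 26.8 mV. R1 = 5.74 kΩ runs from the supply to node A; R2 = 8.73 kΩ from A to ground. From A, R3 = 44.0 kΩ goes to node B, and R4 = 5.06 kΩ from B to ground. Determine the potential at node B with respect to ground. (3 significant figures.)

Looking into the second stage from A: R3 + R4 = 49.06 kΩ appears in parallel with R2.
Effective lower resistance at A: R2 ‖ 49.06 = 7.411 kΩ.
So V_A = 26.8 × 0.5635 = 15.10 mV.
V_B = V_A × 0.1031 = 1.558 mV.

V_B ≈ 1.56 mV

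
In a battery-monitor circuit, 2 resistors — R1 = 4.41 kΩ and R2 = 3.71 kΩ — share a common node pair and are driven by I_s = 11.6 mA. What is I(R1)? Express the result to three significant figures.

I ≈ 5.30 mA

Two-branch current divider: I_k = I_s · R_other/(R_1 + R_2).
I(R1) = 11.6 × 3.71/(4.41 + 3.71) = 11.6 × 0.4569 = 5.300 mA.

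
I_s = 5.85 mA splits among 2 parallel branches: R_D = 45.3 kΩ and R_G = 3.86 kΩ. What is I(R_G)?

I ≈ 5.39 mA

For two parallel branches, I_k = I_s · (other R)/(sum of R).
So I = 5.85 × 45.3/49.16 = 5.391 mA.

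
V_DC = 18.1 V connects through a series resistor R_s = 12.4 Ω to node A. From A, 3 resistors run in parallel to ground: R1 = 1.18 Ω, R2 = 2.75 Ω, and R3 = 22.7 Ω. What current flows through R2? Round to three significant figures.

I ≈ 0.397 A

Parallel bank: R_p = 1/(1/1.18 + 1/2.75 + 1/22.7) = 0.7967 Ω.
Node voltage V_A = V_DC · R_p/(R_s + R_p) = 18.1 × 0.06037 = 1.093 V.
I(R2) = V_A / R2 = 1.093/2.75 = 0.3974 A.
(Check via current divider: I_total = 1.372 A; share G_k/ΣG = 0.2897 → same result.)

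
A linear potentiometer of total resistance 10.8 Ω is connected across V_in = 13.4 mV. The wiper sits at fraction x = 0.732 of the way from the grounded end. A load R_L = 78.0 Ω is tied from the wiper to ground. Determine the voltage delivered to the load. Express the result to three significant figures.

V_out ≈ 9.55 mV

Split the track: R_lower = x·R_p = 7.906 Ω, R_upper = (1−x)·R_p = 2.894 Ω.
Lower segment in parallel with the load: 7.906 ‖ 78.0 = 7.178 Ω.
Then V_out = V_in · 7.178/(2.894 + 7.178) = 9.549 mV.
(Unloaded: V_out = x·V_in = 9.81 mV.)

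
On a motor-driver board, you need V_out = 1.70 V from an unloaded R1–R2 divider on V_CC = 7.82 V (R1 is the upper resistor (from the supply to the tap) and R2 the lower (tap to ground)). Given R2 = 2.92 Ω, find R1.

R1 ≈ 10.5 Ω

The divider ratio is R2/(R1+R2) = 1.70/7.82 = 0.2174.
So R1 = R2 · (V_CC/V_out − 1) = 2.92 × (7.82/1.70 − 1) = 2.92 × 3.600 = 10.51 Ω.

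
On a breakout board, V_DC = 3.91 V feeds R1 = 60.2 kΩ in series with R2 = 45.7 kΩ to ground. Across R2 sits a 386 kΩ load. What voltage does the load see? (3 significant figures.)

The load sits in parallel with R2, giving an effective lower resistance R2' = R2·R_L/(R2+R_L) = 40.86 kΩ.
Then V_out = V_DC · R2'/(R1 + R2') = 3.91 × 40.86/101.1 = 1.581 V.
(Unloaded it would be 1.69 V; the load pulls it down.)

V_out ≈ 1.58 V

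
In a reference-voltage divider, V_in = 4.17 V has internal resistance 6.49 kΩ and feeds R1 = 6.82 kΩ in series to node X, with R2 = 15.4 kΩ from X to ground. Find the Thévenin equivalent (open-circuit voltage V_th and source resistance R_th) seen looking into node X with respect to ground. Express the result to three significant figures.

R1' = 6.49 + 6.82 = 13.31 kΩ (source resistance + R1).
V_th is the unloaded tap voltage: V_in · R2/(R1'+R2) = 4.17 × 0.5364 = 2.237 V.
Zeroing V_in shorts the top of R1' to ground, so R_th = R1' ‖ R2 = 7.139 kΩ.

V_th ≈ 2.24 V, R_th ≈ 7.14 kΩ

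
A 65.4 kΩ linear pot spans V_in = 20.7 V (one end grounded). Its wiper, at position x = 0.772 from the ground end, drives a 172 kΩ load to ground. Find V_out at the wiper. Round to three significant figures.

Lower segment x·R_p = 50.49 kΩ; upper segment (1−x)·R_p = 14.91 kΩ.
R_L loads the lower segment: effective lower R = 39.03 kΩ.
Loaded-divider output: V_out = 20.7 × 0.7236 = 14.98 V.

V_out ≈ 15.0 V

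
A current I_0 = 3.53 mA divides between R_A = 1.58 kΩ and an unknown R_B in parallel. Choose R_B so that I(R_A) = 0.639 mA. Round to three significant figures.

The fraction through R_A equals R_B/(R_A+R_B).
With f = 0.1810, R_B = R_A · f/(1−f) = 1.58 × 0.2210 = 0.3492 kΩ.

R_B ≈ 0.349 kΩ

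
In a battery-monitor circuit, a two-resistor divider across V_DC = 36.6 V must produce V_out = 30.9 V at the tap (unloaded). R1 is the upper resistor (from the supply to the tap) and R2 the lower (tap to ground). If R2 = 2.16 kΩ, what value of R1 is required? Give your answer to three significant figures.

R1 ≈ 0.398 kΩ

Required fraction k = V_out/V_DC = 0.8443.
R1 = R2·(1/k − 1) = 2.16 × 0.1845 = 0.3984 kΩ.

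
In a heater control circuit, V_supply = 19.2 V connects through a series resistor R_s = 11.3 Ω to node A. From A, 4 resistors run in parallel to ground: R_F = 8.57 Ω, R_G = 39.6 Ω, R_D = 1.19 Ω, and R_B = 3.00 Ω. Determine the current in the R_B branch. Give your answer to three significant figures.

Equivalent of the parallel group: R_p = 0.7601 Ω.
V_A by voltage divider: V_A = 19.2 × 0.7601/(11.3 + 0.7601) = 1.210 V.
I(R_B) = V_A / R_B = 1.210/3.00 = 0.4034 A.
(Equivalently: I_total = 1.592 A, then current-divider fraction G_k/ΣG = 0.2534.)

I ≈ 0.403 A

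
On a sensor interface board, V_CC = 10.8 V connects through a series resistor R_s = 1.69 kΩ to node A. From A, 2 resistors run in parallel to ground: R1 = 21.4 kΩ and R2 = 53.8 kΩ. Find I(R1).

I ≈ 0.455 mA

Parallel bank: R_p = 1/(1/21.4 + 1/53.8) = 15.31 kΩ.
Node voltage V_A = V_CC · R_p/(R_s + R_p) = 10.8 × 0.9006 = 9.726 V.
Branch current I = V_A/R1 = 9.726/21.4 = 0.4545 mA.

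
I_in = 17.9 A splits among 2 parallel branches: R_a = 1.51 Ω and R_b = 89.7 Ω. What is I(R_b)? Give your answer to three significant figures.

I ≈ 0.296 A

Two-branch current divider: I_k = I_in · R_other/(R_1 + R_2).
I(R_b) = 17.9 × 1.51/(1.51 + 89.7) = 17.9 × 0.01656 = 0.2963 A.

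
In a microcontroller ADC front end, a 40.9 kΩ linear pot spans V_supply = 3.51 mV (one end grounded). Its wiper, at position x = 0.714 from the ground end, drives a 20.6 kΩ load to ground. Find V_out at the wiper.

V_out ≈ 1.78 mV

Split the track: R_lower = x·R_p = 29.20 kΩ, R_upper = (1−x)·R_p = 11.70 kΩ.
R_L loads the lower segment: effective lower R = 12.08 kΩ.
V_out = 3.51 × 12.08/(11.70 + 12.08) = 1.783 mV.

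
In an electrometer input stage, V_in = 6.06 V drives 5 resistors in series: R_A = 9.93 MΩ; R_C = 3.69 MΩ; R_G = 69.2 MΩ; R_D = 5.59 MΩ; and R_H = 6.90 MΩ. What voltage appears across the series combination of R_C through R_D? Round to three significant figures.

Total series resistance ΣR = 9.93 + 3.69 + 69.2 + 5.59 + 6.90 = 95.31 MΩ.
R_{R_C..R_D} = 3.69 + 69.2 + 5.59 = 78.48 MΩ.
V = V_in · R/ΣR = 6.06 × 0.8234 = 4.990 V.

V ≈ 4.99 V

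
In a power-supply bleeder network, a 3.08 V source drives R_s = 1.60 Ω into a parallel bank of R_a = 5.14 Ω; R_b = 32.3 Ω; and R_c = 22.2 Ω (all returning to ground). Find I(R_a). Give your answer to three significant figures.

Parallel bank: R_p = 1/(1/5.14 + 1/32.3 + 1/22.2) = 3.696 Ω.
V_A by voltage divider: V_A = 3.08 × 3.696/(1.60 + 3.696) = 2.149 V.
I(R_a) = V_A / R_a = 2.149/5.14 = 0.4182 A.

I ≈ 0.418 A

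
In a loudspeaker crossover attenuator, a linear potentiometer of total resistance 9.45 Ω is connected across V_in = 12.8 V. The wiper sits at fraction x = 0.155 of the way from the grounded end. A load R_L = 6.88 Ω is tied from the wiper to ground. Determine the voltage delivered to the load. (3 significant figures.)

Split the track: R_lower = x·R_p = 1.465 Ω, R_upper = (1−x)·R_p = 7.985 Ω.
R_L loads the lower segment: effective lower R = 1.208 Ω.
Then V_out = V_in · 1.208/(7.985 + 1.208) = 1.681 V.

V_out ≈ 1.68 V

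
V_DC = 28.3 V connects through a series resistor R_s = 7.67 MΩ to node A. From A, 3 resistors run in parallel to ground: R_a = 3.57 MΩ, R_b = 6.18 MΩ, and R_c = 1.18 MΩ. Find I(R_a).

Parallel bank: R_p = 1/(1/3.57 + 1/6.18 + 1/1.18) = 0.7756 MΩ.
Node voltage V_A = V_DC · R_p/(R_s + R_p) = 28.3 × 0.09183 = 2.599 V.
I(R_a) = V_A / R_a = 2.599/3.57 = 0.7280 µA.

I ≈ 0.728 µA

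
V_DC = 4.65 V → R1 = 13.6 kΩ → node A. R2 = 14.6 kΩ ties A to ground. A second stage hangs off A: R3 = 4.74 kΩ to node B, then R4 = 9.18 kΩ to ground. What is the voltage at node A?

V_A ≈ 1.60 V

The second stage (R3 + R4 = 13.92 kΩ) loads node A in parallel with R2.
Effective lower resistance at A: R2 ‖ 13.92 = 7.126 kΩ.
First divider: V_A = V_DC · 7.126/(13.6 + 7.126) = 1.599 V.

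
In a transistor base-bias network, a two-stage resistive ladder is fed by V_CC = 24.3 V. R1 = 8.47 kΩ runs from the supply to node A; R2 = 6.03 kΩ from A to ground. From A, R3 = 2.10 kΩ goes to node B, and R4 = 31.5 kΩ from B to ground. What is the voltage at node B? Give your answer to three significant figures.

V_B ≈ 8.57 V

Node A sees R2 in parallel with the series input of stage 2, R3 + R4 = 33.60 kΩ.
R2 ‖ (R3+R4) = 5.112 kΩ.
V_A = 24.3 × 5.112/(8.47 + 5.112) = 9.147 V.
V_B = V_A × 0.9375 = 8.575 V.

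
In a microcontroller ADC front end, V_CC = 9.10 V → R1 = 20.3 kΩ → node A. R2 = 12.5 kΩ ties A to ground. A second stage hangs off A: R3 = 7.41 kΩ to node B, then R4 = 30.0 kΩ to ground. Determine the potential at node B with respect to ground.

Node A sees R2 in parallel with the series input of stage 2, R3 + R4 = 37.41 kΩ.
Effective lower resistance at A: R2 ‖ 37.41 = 9.369 kΩ.
V_A = 9.10 × 9.369/(20.3 + 9.369) = 2.874 V.
Stage 2 is unloaded, so V_B = V_A · R4/(R3+R4) = 2.874 × 30.0/37.41 = 2.305 V.

V_B ≈ 2.30 V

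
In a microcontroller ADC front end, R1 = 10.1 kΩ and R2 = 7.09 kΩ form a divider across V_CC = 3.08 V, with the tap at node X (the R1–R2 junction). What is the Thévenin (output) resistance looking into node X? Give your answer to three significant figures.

R_th ≈ 4.17 kΩ

Zeroing V_CC shorts the top of R1 to ground, so R_th = R1 ‖ R2 = 4.166 kΩ.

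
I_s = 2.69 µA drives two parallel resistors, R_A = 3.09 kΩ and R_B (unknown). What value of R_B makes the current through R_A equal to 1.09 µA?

R_B ≈ 2.11 kΩ

The fraction through R_A equals R_B/(R_A+R_B).
1.09/2.69 = R_B/(R_A + R_B) → R_B = R_A · (0.4052)/(1 − 0.4052) = 3.09 × 0.6813 = 2.105 kΩ.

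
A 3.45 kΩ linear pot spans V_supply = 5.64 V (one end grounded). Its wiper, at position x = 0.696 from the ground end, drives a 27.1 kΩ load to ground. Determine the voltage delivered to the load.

V_out ≈ 3.82 V

Split the track: R_lower = x·R_p = 2.401 kΩ, R_upper = (1−x)·R_p = 1.049 kΩ.
R_L loads the lower segment: effective lower R = 2.206 kΩ.
Then V_out = V_supply · 2.206/(1.049 + 2.206) = 3.822 V.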